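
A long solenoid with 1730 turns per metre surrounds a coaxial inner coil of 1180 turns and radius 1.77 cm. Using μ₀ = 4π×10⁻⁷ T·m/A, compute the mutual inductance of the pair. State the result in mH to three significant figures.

M ≈ 2.52 mH

The outer solenoid produces a uniform field B₁ = μ₀n₁I₁ across the inner coil,
so the flux linkage is N₂Φ = N₂B₁A₂ = μ₀n₁N₂A₂·I₁, giving M = μ₀n₁N₂A₂.
A₂ = πr² = π(1.770×10^-2 m)² = 9.842×10^-4 m².
M = (4π×10⁻⁷)(1730)(1180)(9.842×10^-4) = 2.5248×10^-3 H.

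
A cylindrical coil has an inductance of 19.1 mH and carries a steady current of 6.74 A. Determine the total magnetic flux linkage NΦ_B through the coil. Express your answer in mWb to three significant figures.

From L = NΦ_B/I, the flux linkage is NΦ_B = LI.
NΦ_B = (1.910×10^-2 H)(6.74 A) = 0.1287 Wb.

NΦ_B ≈ 129 mWb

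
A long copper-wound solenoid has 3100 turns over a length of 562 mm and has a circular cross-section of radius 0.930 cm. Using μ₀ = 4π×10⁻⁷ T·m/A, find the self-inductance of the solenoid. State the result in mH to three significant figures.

A = πr² = π(9.300×10^-3 m)² = 2.717×10^-4 m².
For a long solenoid, L = μ₀N²A/ℓ.
L = (4π×10⁻⁷)(3100)²(2.717×10^-4)/(0.562 m) = 5.839×10^-3 H.

L ≈ 5.84 mH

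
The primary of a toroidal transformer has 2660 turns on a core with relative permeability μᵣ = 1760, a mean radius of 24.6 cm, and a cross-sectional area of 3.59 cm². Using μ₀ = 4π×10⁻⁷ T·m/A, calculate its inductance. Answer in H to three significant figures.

For a thin toroid, L = μ₀μᵣN²A/(2πR).
L = (4π×10⁻⁷)(1760)(2660)²(3.590×10^-4) / (2π×0.246 m) = 3.6347 H.

L ≈ 3.63 H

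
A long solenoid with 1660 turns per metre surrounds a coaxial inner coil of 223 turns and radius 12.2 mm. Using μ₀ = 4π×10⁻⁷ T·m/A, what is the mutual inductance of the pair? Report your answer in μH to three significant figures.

M ≈ 218 μH

The outer solenoid produces a uniform field B₁ = μ₀n₁I₁ across the inner coil,
so the flux linkage is N₂Φ = N₂B₁A₂ = μ₀n₁N₂A₂·I₁, giving M = μ₀n₁N₂A₂.
A₂ = πr² = π(1.220×10^-2 m)² = 4.676×10^-4 m².
M = (4π×10⁻⁷)(1660)(223)(4.676×10^-4) = 2.175×10^-4 H.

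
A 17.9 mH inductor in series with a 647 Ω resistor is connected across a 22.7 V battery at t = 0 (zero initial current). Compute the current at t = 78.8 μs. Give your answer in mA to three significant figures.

τ = L/R = 1.790×10^-2/647 = 2.767×10^-5 s; final current I_∞ = ε/R = 22.7/647 = 3.509×10^-2 A.
I(t) = I_∞(1 − e^(−t/τ)) with t/τ = 2.848.
I = (3.509×10^-2)(1 − e^(−2.848)) = 3.305×10^-2 A.

I ≈ 33.1 mA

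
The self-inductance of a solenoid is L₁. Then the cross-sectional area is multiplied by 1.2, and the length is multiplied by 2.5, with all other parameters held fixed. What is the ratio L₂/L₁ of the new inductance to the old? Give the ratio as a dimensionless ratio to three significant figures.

L₂/L₁ = 0.480

For a solenoid, L ∝ μᵣN²A/ℓ.
L₂/L₁ = (1.2) × (2.5)^-1 = 0.480.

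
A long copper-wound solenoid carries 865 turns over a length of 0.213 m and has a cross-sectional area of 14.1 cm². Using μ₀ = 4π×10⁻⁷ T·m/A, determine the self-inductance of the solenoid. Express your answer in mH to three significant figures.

A = 14.1 cm² = 1.410×10^-3 m².
For a long solenoid, L = μ₀N²A/ℓ.
L = (4π×10⁻⁷)(865)²(1.410×10^-3)/(0.213 m) = 6.224×10^-3 H.

L ≈ 6.22 mH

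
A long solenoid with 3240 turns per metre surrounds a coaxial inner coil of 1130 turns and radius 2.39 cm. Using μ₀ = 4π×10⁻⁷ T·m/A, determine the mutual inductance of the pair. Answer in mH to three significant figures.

The outer solenoid produces a uniform field B₁ = μ₀n₁I₁ across the inner coil,
so the flux linkage is N₂Φ = N₂B₁A₂ = μ₀n₁N₂A₂·I₁, giving M = μ₀n₁N₂A₂.
A₂ = πr² = π(2.390×10^-2 m)² = 1.7945×10^-3 m².
M = (4π×10⁻⁷)(3240)(1130)(1.7945×10^-3) = 8.256×10^-3 H.

M ≈ 8.26 mH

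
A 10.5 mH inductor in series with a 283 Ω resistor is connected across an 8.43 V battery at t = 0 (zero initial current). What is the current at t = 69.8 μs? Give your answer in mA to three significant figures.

I ≈ 25.2 mA

τ = L/R = 1.050×10^-2/283 = 3.710×10^-5 s; final current I_∞ = ε/R = 8.43/283 = 2.979×10^-2 A.
I(t) = I_∞(1 − e^(−t/τ)) with t/τ = 1.881.
I = (2.979×10^-2)(1 − e^(−1.881)) = 2.5248×10^-2 A.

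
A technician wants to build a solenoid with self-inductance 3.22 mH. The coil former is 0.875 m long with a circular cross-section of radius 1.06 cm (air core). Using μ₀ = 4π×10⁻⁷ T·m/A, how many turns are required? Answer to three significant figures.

N ≈ 2520 turns

A = πr² = π(1.060×10^-2 m)² = 3.530×10^-4 m².
From L = μ₀N²A/ℓ, N = √(Lℓ / (μ₀A)).
N = √[(3.220×10^-3)(0.875) / ((4π×10⁻⁷)×3.530×10^-4)] = √(6.352×10^6) ≈ 2520.3.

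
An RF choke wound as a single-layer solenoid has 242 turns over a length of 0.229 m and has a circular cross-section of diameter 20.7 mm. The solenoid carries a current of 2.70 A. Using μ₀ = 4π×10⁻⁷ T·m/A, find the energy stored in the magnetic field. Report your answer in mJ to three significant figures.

U ≈ 0.394 mJ

A = π(d/2)² = π(1.035×10^-2 m)² = 3.365×10^-4 m².
L = μ₀N²A/ℓ = (4π×10⁻⁷)(242)²(3.365×10^-4)/(0.229) = 1.082×10^-4 H.
U = ½LI² = ½(1.082×10^-4)(2.70)² = 3.942×10^-4 J.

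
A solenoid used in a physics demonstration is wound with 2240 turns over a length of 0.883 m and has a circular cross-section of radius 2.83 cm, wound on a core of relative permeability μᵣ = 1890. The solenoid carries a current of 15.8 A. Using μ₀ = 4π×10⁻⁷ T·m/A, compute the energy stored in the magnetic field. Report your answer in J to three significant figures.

A = πr² = π(2.830×10^-2 m)² = 2.516×10^-3 m².
L = μ₀μᵣN²A/ℓ = (4π×10⁻⁷)(1890)(2240)²(2.516×10^-3)/(0.883) = 33.96 H.
U = ½LI² = ½(33.96)(15.8)² = 4.239×10^3 J.

U ≈ 4240 J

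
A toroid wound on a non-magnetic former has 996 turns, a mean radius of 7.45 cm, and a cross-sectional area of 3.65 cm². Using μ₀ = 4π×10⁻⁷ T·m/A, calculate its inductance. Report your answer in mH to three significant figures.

For a thin toroid, L = μ₀N²A/(2πR).
L = (4π×10⁻⁷)(996)²(3.650×10^-4) / (2π×7.450×10^-2 m) = 9.720×10^-4 H.

L ≈ 0.972 mH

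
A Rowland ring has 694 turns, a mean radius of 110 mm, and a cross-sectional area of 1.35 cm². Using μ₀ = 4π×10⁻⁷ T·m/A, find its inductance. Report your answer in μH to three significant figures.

L ≈ 118 μH

For a thin toroid, L = μ₀N²A/(2πR).
L = (4π×10⁻⁷)(694)²(1.350×10^-4) / (2π×0.11 m) = 1.182×10^-4 H.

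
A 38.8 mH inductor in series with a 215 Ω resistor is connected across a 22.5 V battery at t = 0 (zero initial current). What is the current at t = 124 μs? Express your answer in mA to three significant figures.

I ≈ 52.0 mA

τ = L/R = 3.880×10^-2/215 = 1.8047×10^-4 s; final current I_∞ = ε/R = 22.5/215 = 0.1047 A.
I(t) = I_∞(1 − e^(−t/τ)) with t/τ = 0.687.
I = (0.1047)(1 − e^(−0.687)) = 5.201×10^-2 A.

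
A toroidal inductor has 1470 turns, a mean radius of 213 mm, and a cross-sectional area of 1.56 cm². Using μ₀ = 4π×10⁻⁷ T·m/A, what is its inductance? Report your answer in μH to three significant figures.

L ≈ 317 μH

For a thin toroid, L = μ₀N²A/(2πR).
L = (4π×10⁻⁷)(1470)²(1.560×10^-4) / (2π×0.213 m) = 3.165×10^-4 H.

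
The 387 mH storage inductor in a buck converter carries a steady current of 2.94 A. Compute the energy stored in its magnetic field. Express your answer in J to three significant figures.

Stored magnetic energy: U = ½LI².
U = ½(0.387 H)(2.94 A)² = 1.673 J.

U ≈ 1.67 J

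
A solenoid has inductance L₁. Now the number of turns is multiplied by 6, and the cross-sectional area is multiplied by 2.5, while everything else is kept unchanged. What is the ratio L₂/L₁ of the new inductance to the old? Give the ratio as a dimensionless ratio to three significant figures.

For a solenoid, L ∝ μᵣN²A/ℓ.
L₂/L₁ = (6)^2 × (2.5) = 90.0.

L₂/L₁ = 90.0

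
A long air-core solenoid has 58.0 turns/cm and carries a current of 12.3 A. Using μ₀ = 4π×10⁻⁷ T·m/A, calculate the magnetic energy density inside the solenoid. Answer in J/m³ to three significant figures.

B = μ₀nI = (4π×10⁻⁷)(5.800×10^3)(12.3) = 8.9648×10^-2 T.
u = B²/(2μ₀) = (8.9648×10^-2)²/(2×4π×10⁻⁷) = 3.198×10^3 J/m³.

u ≈ 3200 J/m³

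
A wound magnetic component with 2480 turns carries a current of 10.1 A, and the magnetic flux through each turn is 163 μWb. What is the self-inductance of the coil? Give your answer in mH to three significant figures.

L ≈ 40.0 mH

Self-inductance is defined by L = NΦ_B/I (flux linkage over current).
L = (2480)(1.630×10^-4 Wb)/(10.1 A) = 4.002×10^-2 H.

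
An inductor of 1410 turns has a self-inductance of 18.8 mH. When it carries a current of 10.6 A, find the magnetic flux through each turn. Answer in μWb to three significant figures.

Φ_B ≈ 141 μWb

From L = NΦ_B/I, the flux per turn is Φ_B = LI/N.
Φ_B = (1.880×10^-2 H)(10.6 A)/1410 = 1.413×10^-4 Wb.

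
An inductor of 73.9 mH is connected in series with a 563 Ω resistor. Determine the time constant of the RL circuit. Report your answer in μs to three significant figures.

τ = L/R = (7.390×10^-2 H)/(563 Ω) = 1.313×10^-4 s.

τ ≈ 131 μs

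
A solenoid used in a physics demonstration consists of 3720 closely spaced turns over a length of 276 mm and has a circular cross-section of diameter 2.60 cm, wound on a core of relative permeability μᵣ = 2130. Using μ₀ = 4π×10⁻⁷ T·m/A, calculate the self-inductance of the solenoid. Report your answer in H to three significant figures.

A = π(d/2)² = π(1.300×10^-2 m)² = 5.309×10^-4 m².
For a long solenoid, L = μ₀μᵣN²A/ℓ.
L = (4π×10⁻⁷)(2130)(3720)²(5.309×10^-4)/(0.276 m) = 71.25 H.

L ≈ 71.3 H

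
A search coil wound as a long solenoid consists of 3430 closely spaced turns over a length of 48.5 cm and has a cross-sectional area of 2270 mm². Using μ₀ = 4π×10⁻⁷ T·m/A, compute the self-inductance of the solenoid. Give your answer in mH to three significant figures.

A = 2270 mm² = 2.270×10^-3 m².
For a long solenoid, L = μ₀N²A/ℓ.
L = (4π×10⁻⁷)(3430)²(2.270×10^-3)/(0.485 m) = 6.920×10^-2 H.

L ≈ 69.2 mH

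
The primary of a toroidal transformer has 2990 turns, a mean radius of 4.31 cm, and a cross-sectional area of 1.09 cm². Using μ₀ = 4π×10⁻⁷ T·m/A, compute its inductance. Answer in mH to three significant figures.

L ≈ 4.52 mH

For a thin toroid, L = μ₀N²A/(2πR).
L = (4π×10⁻⁷)(2990)²(1.090×10^-4) / (2π×4.310×10^-2 m) = 4.522×10^-3 H.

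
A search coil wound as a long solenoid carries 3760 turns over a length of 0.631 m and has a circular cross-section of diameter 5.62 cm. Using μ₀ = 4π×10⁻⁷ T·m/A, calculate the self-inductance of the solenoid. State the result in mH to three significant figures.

A = π(d/2)² = π(2.810×10^-2 m)² = 2.481×10^-3 m².
For a long solenoid, L = μ₀N²A/ℓ.
L = (4π×10⁻⁷)(3760)²(2.481×10^-3)/(0.631 m) = 6.984×10^-2 H.

L ≈ 69.8 mH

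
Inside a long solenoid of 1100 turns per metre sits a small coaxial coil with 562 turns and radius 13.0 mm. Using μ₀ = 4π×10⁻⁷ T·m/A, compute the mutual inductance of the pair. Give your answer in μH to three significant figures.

The outer solenoid produces a uniform field B₁ = μ₀n₁I₁ across the inner coil,
so the flux linkage is N₂Φ = N₂B₁A₂ = μ₀n₁N₂A₂·I₁, giving M = μ₀n₁N₂A₂.
A₂ = πr² = π(1.300×10^-2 m)² = 5.309×10^-4 m².
M = (4π×10⁻⁷)(1100)(562)(5.309×10^-4) = 4.1245×10^-4 H.

M ≈ 412 μH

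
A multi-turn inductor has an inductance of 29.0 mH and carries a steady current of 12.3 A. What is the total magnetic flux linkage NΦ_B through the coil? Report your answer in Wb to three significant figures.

From L = NΦ_B/I, the flux linkage is NΦ_B = LI.
NΦ_B = (2.900×10^-2 H)(12.3 A) = 0.3567 Wb.

NΦ_B ≈ 0.357 Wb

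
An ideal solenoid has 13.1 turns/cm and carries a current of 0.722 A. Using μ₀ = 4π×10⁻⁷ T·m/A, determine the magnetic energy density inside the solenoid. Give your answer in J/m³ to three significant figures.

u ≈ 0.562 J/m³

B = μ₀nI = (4π×10⁻⁷)(1.310×10^3)(0.722) = 1.189×10^-3 T.
u = B²/(2μ₀) = (1.189×10^-3)²/(2×4π×10⁻⁷) = 0.5621 J/m³.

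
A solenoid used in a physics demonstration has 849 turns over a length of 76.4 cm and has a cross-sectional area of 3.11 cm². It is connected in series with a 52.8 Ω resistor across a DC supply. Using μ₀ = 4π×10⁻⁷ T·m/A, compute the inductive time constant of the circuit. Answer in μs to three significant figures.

A = 3.11 cm² = 3.110×10^-4 m².
L = μ₀N²A/ℓ = (4π×10⁻⁷)(849)²(3.110×10^-4)/(0.764) = 3.687×10^-4 H.
τ = L/R = (3.687×10^-4)/(52.8) = 6.983×10^-6 s.

τ ≈ 6.98 μs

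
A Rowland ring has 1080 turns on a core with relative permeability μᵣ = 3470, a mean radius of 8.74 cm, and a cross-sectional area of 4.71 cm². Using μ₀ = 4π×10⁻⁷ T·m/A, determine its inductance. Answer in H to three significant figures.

L ≈ 4.36 H

For a thin toroid, L = μ₀μᵣN²A/(2πR).
L = (4π×10⁻⁷)(3470)(1080)²(4.710×10^-4) / (2π×8.740×10^-2 m) = 4.362 H.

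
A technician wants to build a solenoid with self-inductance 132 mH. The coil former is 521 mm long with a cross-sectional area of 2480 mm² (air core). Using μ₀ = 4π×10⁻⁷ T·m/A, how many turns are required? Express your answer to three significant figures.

A = 2480 mm² = 2.480×10^-3 m².
From L = μ₀N²A/ℓ, N = √(Lℓ / (μ₀A)).
N = √[(0.132)(0.521) / ((4π×10⁻⁷)×2.480×10^-3)] = √(2.207×10^7) ≈ 4697.6.

N ≈ 4700 turns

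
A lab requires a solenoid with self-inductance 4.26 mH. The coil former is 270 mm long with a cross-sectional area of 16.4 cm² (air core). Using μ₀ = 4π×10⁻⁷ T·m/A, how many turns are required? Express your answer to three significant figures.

N ≈ 747 turns

A = 16.4 cm² = 1.640×10^-3 m².
From L = μ₀N²A/ℓ, N = √(Lℓ / (μ₀A)).
N = √[(4.260×10^-3)(0.27) / ((4π×10⁻⁷)×1.640×10^-3)] = √(5.581×10^5) ≈ 747.1.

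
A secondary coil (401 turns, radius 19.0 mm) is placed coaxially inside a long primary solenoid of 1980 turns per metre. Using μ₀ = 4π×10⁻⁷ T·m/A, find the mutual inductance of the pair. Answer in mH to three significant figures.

M ≈ 1.13 mH

The outer solenoid produces a uniform field B₁ = μ₀n₁I₁ across the inner coil,
so the flux linkage is N₂Φ = N₂B₁A₂ = μ₀n₁N₂A₂·I₁, giving M = μ₀n₁N₂A₂.
A₂ = πr² = π(1.900×10^-2 m)² = 1.134×10^-3 m².
M = (4π×10⁻⁷)(1980)(401)(1.134×10^-3) = 1.132×10^-3 H.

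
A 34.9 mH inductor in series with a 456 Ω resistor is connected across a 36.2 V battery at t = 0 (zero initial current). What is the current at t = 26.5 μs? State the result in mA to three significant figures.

I ≈ 23.2 mA

τ = L/R = 3.490×10^-2/456 = 7.654×10^-5 s; final current I_∞ = ε/R = 36.2/456 = 7.939×10^-2 A.
I(t) = I_∞(1 − e^(−t/τ)) with t/τ = 0.346.
I = (7.939×10^-2)(1 − e^(−0.346)) = 2.323×10^-2 A.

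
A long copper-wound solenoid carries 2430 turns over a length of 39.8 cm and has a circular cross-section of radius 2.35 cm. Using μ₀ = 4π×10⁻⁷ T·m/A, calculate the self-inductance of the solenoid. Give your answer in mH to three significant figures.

L ≈ 32.3 mH

A = πr² = π(2.350×10^-2 m)² = 1.7349×10^-3 m².
For a long solenoid, L = μ₀N²A/ℓ.
L = (4π×10⁻⁷)(2430)²(1.7349×10^-3)/(0.398 m) = 3.2346×10^-2 H.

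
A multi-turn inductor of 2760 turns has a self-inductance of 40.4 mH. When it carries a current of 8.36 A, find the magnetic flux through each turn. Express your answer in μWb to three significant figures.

From L = NΦ_B/I, the flux per turn is Φ_B = LI/N.
Φ_B = (4.040×10^-2 H)(8.36 A)/2760 = 1.224×10^-4 Wb.

Φ_B ≈ 122 μWb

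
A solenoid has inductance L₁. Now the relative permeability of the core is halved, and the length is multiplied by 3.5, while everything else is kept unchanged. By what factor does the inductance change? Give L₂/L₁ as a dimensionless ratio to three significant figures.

L₂/L₁ = 0.143

For a solenoid, L ∝ μᵣN²A/ℓ.
L₂/L₁ = (0.5) × (3.5)^-1 = 0.143.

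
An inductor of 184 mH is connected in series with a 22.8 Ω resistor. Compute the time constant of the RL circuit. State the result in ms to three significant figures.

τ ≈ 8.07 ms

τ = L/R = (0.184 H)/(22.8 Ω) = 8.070×10^-3 s.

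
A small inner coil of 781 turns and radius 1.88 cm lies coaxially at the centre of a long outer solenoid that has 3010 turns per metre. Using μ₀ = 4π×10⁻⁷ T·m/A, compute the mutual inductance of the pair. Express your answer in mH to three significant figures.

M ≈ 3.28 mH

The outer solenoid produces a uniform field B₁ = μ₀n₁I₁ across the inner coil,
so the flux linkage is N₂Φ = N₂B₁A₂ = μ₀n₁N₂A₂·I₁, giving M = μ₀n₁N₂A₂.
A₂ = πr² = π(1.880×10^-2 m)² = 1.110×10^-3 m².
M = (4π×10⁻⁷)(3010)(781)(1.110×10^-3) = 3.280×10^-3 H.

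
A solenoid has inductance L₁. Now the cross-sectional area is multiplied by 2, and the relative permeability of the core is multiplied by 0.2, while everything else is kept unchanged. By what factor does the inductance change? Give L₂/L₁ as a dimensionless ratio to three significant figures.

For a solenoid, L ∝ μᵣN²A/ℓ.
L₂/L₁ = (2) × (0.2) = 0.400.

L₂/L₁ = 0.400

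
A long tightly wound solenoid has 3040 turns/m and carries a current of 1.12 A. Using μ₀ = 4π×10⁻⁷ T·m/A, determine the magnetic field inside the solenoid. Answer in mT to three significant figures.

Inside a long solenoid, B = μ₀nI.
B = (4π×10⁻⁷)(3.040×10^3 m⁻¹)(1.12 A) = 4.279×10^-3 T.

B ≈ 4.28 mT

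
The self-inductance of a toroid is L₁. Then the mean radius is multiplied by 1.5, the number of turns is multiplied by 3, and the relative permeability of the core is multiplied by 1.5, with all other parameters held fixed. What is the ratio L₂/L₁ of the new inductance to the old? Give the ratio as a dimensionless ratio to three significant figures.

For a toroid, L ∝ μᵣN²A/R.
L₂/L₁ = (1.5)^-1 × (3)^2 × (1.5) = 9.00.

L₂/L₁ = 9.00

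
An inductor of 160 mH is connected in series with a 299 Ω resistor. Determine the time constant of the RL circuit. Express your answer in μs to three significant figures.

τ ≈ 535 μs

τ = L/R = (0.16 H)/(299 Ω) = 5.351×10^-4 s.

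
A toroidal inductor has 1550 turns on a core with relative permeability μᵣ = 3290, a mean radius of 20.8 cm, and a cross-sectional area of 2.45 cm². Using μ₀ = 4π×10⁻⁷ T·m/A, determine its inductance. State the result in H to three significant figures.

For a thin toroid, L = μ₀μᵣN²A/(2πR).
L = (4π×10⁻⁷)(3290)(1550)²(2.450×10^-4) / (2π×0.208 m) = 1.862 H.

L ≈ 1.86 H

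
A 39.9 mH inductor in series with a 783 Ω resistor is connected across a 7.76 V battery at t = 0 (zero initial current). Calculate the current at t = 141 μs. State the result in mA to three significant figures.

I ≈ 9.29 mA

τ = L/R = 3.990×10^-2/783 = 5.096×10^-5 s; final current I_∞ = ε/R = 7.76/783 = 9.911×10^-3 A.
I(t) = I_∞(1 − e^(−t/τ)) with t/τ = 2.767.
I = (9.911×10^-3)(1 − e^(−2.767)) = 9.288×10^-3 A.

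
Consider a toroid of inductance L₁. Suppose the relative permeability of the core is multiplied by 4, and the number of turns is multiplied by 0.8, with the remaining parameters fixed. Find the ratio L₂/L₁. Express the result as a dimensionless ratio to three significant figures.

For a toroid, L ∝ μᵣN²A/R.
L₂/L₁ = (4) × (0.8)^2 = 2.56.

L₂/L₁ = 2.56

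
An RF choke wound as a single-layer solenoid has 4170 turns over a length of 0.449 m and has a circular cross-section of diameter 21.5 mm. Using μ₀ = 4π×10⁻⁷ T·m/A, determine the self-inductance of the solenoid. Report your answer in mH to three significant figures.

L ≈ 17.7 mH

A = π(d/2)² = π(1.075×10^-2 m)² = 3.631×10^-4 m².
For a long solenoid, L = μ₀N²A/ℓ.
L = (4π×10⁻⁷)(4170)²(3.631×10^-4)/(0.449 m) = 1.767×10^-2 H.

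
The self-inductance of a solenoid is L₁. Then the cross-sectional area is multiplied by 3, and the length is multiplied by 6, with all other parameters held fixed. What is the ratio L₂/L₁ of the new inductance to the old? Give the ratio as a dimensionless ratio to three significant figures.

L₂/L₁ = 0.500

For a solenoid, L ∝ μᵣN²A/ℓ.
L₂/L₁ = (3) × (6)^-1 = 0.500.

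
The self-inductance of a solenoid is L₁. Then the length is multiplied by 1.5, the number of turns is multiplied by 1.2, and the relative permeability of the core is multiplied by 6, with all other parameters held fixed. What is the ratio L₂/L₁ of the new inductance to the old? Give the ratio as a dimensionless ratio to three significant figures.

For a solenoid, L ∝ μᵣN²A/ℓ.
L₂/L₁ = (1.5)^-1 × (1.2)^2 × (6) = 5.76.

L₂/L₁ = 5.76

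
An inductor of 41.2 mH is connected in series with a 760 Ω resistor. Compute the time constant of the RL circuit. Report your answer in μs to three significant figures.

τ ≈ 54.2 μs

τ = L/R = (4.120×10^-2 H)/(760 Ω) = 5.421×10^-5 s.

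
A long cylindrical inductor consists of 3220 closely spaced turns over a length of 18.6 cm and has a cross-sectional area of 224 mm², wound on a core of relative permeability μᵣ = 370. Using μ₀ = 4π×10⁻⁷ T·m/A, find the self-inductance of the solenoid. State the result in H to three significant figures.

L ≈ 5.81 H

A = 224 mm² = 2.240×10^-4 m².
For a long solenoid, L = μ₀μᵣN²A/ℓ.
L = (4π×10⁻⁷)(370)(3220)²(2.240×10^-4)/(0.186 m) = 5.806 H.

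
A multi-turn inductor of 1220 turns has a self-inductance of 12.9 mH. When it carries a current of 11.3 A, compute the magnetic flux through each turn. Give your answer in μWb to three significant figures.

Φ_B ≈ 119 μWb

From L = NΦ_B/I, the flux per turn is Φ_B = LI/N.
Φ_B = (1.290×10^-2 H)(11.3 A)/1220 = 1.1948×10^-4 Wb.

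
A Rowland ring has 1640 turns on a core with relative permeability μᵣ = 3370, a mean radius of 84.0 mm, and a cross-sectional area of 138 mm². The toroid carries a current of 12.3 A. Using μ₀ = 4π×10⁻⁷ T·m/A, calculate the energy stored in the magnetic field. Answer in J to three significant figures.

U ≈ 225 J

L = μ₀μᵣN²A/(2πR) = (4π×10⁻⁷)(3370)(1640)²(1.380×10^-4)/(2π×8.400×10^-2) = 2.978 H.
U = ½LI² = ½(2.978)(12.3)² = 225.3 J.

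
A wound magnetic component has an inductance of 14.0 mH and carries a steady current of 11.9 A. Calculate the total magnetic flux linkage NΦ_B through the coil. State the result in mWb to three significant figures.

From L = NΦ_B/I, the flux linkage is NΦ_B = LI.
NΦ_B = (1.400×10^-2 H)(11.9 A) = 0.1666 Wb.

NΦ_B ≈ 167 mWb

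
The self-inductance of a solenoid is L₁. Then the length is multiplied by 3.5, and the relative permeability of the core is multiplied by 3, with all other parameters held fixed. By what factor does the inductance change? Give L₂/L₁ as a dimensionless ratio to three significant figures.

For a solenoid, L ∝ μᵣN²A/ℓ.
L₂/L₁ = (3.5)^-1 × (3) = 0.857.

L₂/L₁ = 0.857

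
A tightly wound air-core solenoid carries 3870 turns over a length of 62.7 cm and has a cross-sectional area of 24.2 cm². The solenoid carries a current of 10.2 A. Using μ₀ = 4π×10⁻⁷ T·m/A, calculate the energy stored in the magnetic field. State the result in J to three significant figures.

U ≈ 3.78 J

A = 24.2 cm² = 2.420×10^-3 m².
L = μ₀N²A/ℓ = (4π×10⁻⁷)(3870)²(2.420×10^-3)/(0.627) = 7.264×10^-2 H.
U = ½LI² = ½(7.264×10^-2)(10.2)² = 3.779 J.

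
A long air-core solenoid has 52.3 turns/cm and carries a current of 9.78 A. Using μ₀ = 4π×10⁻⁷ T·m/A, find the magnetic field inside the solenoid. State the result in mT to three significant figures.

B ≈ 64.3 mT

Inside a long solenoid, B = μ₀nI.
B = (4π×10⁻⁷)(5.230×10^3 m⁻¹)(9.78 A) = 6.428×10^-2 T.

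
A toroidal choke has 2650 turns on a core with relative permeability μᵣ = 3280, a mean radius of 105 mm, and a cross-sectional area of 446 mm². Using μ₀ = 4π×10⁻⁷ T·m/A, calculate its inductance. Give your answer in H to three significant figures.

L ≈ 19.6 H

For a thin toroid, L = μ₀μᵣN²A/(2πR).
L = (4π×10⁻⁷)(3280)(2650)²(4.460×10^-4) / (2π×0.105 m) = 19.57 H.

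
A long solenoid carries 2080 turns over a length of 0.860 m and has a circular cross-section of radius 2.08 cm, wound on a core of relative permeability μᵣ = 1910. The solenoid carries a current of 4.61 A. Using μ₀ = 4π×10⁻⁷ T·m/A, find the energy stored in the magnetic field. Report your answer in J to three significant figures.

U ≈ 174 J

A = πr² = π(2.080×10^-2 m)² = 1.359×10^-3 m².
L = μ₀μᵣN²A/ℓ = (4π×10⁻⁷)(1910)(2080)²(1.359×10^-3)/(0.86) = 16.41 H.
U = ½LI² = ½(16.41)(4.61)² = 174.4 J.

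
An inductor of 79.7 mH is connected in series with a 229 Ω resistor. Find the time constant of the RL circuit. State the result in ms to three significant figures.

τ ≈ 0.348 ms

τ = L/R = (7.970×10^-2 H)/(229 Ω) = 3.480×10^-4 s.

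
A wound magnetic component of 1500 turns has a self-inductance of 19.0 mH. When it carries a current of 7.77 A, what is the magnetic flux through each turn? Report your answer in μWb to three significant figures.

Φ_B ≈ 98.4 μWb

From L = NΦ_B/I, the flux per turn is Φ_B = LI/N.
Φ_B = (1.900×10^-2 H)(7.77 A)/1500 = 9.842×10^-5 Wb.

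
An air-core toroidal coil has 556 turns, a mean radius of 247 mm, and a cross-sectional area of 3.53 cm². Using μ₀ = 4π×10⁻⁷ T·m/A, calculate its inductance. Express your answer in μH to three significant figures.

For a thin toroid, L = μ₀N²A/(2πR).
L = (4π×10⁻⁷)(556)²(3.530×10^-4) / (2π×0.247 m) = 8.836×10^-5 H.

L ≈ 88.4 μH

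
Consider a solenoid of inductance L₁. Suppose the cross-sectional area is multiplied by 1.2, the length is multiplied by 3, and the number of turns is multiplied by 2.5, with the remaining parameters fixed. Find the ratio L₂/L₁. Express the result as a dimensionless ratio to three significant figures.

L₂/L₁ = 2.50

For a solenoid, L ∝ μᵣN²A/ℓ.
L₂/L₁ = (1.2) × (3)^-1 × (2.5)^2 = 2.50.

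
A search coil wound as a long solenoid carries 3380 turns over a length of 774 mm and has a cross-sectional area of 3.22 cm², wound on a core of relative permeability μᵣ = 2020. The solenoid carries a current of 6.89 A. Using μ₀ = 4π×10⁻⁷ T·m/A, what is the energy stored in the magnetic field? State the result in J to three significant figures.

A = 3.22 cm² = 3.220×10^-4 m².
L = μ₀μᵣN²A/ℓ = (4π×10⁻⁷)(2020)(3380)²(3.220×10^-4)/(0.774) = 12.06 H.
U = ½LI² = ½(12.06)(6.89)² = 286.4 J.

U ≈ 286 J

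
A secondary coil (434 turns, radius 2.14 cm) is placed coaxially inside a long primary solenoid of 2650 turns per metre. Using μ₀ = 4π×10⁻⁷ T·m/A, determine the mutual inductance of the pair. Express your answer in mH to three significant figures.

The outer solenoid produces a uniform field B₁ = μ₀n₁I₁ across the inner coil,
so the flux linkage is N₂Φ = N₂B₁A₂ = μ₀n₁N₂A₂·I₁, giving M = μ₀n₁N₂A₂.
A₂ = πr² = π(2.140×10^-2 m)² = 1.439×10^-3 m².
M = (4π×10⁻⁷)(2650)(434)(1.439×10^-3) = 2.079×10^-3 H.

M ≈ 2.08 mH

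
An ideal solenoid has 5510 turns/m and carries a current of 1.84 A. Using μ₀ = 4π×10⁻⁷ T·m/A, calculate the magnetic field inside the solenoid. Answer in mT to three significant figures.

B ≈ 12.7 mT

Inside a long solenoid, B = μ₀nI.
B = (4π×10⁻⁷)(5.510×10^3 m⁻¹)(1.84 A) = 1.274×10^-2 T.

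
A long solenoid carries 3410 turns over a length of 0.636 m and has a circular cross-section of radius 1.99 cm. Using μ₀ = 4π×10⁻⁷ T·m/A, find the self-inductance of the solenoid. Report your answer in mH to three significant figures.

L ≈ 28.6 mH

A = πr² = π(1.990×10^-2 m)² = 1.244×10^-3 m².
For a long solenoid, L = μ₀N²A/ℓ.
L = (4π×10⁻⁷)(3410)²(1.244×10^-3)/(0.636 m) = 2.858×10^-2 H.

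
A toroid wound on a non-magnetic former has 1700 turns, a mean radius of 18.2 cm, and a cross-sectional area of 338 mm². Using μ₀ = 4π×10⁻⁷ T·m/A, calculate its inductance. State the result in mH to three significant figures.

L ≈ 1.07 mH

For a thin toroid, L = μ₀N²A/(2πR).
L = (4π×10⁻⁷)(1700)²(3.380×10^-4) / (2π×0.182 m) = 1.073×10^-3 H.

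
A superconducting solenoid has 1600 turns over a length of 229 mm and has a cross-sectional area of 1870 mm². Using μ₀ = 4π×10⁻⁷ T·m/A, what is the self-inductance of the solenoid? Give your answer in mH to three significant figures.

L ≈ 26.3 mH

A = 1870 mm² = 1.870×10^-3 m².
For a long solenoid, L = μ₀N²A/ℓ.
L = (4π×10⁻⁷)(1600)²(1.870×10^-3)/(0.229 m) = 2.627×10^-2 H.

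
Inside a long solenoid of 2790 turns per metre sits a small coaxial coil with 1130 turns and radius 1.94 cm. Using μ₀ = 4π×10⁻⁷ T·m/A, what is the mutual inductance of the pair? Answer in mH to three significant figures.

M ≈ 4.68 mH

The outer solenoid produces a uniform field B₁ = μ₀n₁I₁ across the inner coil,
so the flux linkage is N₂Φ = N₂B₁A₂ = μ₀n₁N₂A₂·I₁, giving M = μ₀n₁N₂A₂.
A₂ = πr² = π(1.940×10^-2 m)² = 1.182×10^-3 m².
M = (4π×10⁻⁷)(2790)(1130)(1.182×10^-3) = 4.684×10^-3 H.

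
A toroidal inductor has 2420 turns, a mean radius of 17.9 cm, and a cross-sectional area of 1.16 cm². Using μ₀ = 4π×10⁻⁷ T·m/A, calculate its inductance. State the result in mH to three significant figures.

L ≈ 0.759 mH

For a thin toroid, L = μ₀N²A/(2πR).
L = (4π×10⁻⁷)(2420)²(1.160×10^-4) / (2π×0.179 m) = 7.590×10^-4 H.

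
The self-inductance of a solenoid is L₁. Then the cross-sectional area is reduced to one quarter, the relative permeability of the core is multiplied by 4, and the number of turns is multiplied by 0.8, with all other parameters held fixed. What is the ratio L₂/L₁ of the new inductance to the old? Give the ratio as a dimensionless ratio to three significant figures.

L₂/L₁ = 0.640

For a solenoid, L ∝ μᵣN²A/ℓ.
L₂/L₁ = (0.25) × (4) × (0.8)^2 = 0.640.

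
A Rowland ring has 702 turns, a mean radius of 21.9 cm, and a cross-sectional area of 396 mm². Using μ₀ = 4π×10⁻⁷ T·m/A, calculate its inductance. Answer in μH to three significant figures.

L ≈ 178 μH

For a thin toroid, L = μ₀N²A/(2πR).
L = (4π×10⁻⁷)(702)²(3.960×10^-4) / (2π×0.219 m) = 1.782×10^-4 H.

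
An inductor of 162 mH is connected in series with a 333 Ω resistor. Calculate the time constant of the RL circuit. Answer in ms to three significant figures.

τ = L/R = (0.162 H)/(333 Ω) = 4.8649×10^-4 s.

τ ≈ 0.486 ms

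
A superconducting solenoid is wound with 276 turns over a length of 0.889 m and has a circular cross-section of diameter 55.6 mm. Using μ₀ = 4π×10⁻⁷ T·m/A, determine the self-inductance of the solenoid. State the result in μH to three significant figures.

L ≈ 261 μH

A = π(d/2)² = π(2.780×10^-2 m)² = 2.428×10^-3 m².
For a long solenoid, L = μ₀N²A/ℓ.
L = (4π×10⁻⁷)(276)²(2.428×10^-3)/(0.889 m) = 2.614×10^-4 H.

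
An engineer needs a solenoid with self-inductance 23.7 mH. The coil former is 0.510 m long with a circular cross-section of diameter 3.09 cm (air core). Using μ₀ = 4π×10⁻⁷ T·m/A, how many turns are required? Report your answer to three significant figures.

A = π(d/2)² = π(1.545×10^-2 m)² = 7.499×10^-4 m².
From L = μ₀N²A/ℓ, N = √(Lℓ / (μ₀A)).
N = √[(2.370×10^-2)(0.51) / ((4π×10⁻⁷)×7.499×10^-4)] = √(1.283×10^7) ≈ 3581.4.

N ≈ 3580 turns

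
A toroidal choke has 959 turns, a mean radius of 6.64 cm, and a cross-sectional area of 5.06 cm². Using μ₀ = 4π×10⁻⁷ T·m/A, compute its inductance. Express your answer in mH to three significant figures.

For a thin toroid, L = μ₀N²A/(2πR).
L = (4π×10⁻⁷)(959)²(5.060×10^-4) / (2π×6.640×10^-2 m) = 1.402×10^-3 H.

L ≈ 1.40 mH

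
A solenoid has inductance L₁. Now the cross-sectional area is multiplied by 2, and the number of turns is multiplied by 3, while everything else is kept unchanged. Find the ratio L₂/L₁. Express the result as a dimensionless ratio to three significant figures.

For a solenoid, L ∝ μᵣN²A/ℓ.
L₂/L₁ = (2) × (3)^2 = 18.0.

L₂/L₁ = 18.0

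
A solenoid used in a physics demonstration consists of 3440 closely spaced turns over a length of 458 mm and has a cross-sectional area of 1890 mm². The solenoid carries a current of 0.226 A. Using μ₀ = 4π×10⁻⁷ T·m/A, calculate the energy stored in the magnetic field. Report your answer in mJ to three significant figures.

U ≈ 1.57 mJ

A = 1890 mm² = 1.890×10^-3 m².
L = μ₀N²A/ℓ = (4π×10⁻⁷)(3440)²(1.890×10^-3)/(0.458) = 6.137×10^-2 H.
U = ½LI² = ½(6.137×10^-2)(0.226)² = 1.567×10^-3 J.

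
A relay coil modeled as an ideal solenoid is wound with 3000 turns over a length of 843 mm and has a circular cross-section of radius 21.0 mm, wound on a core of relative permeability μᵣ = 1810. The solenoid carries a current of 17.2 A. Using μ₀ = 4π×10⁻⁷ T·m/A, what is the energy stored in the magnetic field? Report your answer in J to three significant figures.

U ≈ 4980 J

A = πr² = π(2.100×10^-2 m)² = 1.385×10^-3 m².
L = μ₀μᵣN²A/ℓ = (4π×10⁻⁷)(1810)(3000)²(1.385×10^-3)/(0.843) = 33.64 H.
U = ½LI² = ½(33.64)(17.2)² = 4.976×10^3 J.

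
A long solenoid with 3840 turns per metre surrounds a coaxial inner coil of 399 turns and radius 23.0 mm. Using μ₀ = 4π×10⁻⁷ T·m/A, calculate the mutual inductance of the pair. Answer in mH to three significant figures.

The outer solenoid produces a uniform field B₁ = μ₀n₁I₁ across the inner coil,
so the flux linkage is N₂Φ = N₂B₁A₂ = μ₀n₁N₂A₂·I₁, giving M = μ₀n₁N₂A₂.
A₂ = πr² = π(2.300×10^-2 m)² = 1.662×10^-3 m².
M = (4π×10⁻⁷)(3840)(399)(1.662×10^-3) = 3.200×10^-3 H.

M ≈ 3.20 mH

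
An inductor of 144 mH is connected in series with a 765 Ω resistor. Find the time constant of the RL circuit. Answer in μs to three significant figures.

τ = L/R = (0.144 H)/(765 Ω) = 1.882×10^-4 s.

τ ≈ 188 μs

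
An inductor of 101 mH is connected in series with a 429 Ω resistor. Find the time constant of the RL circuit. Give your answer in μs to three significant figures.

τ ≈ 235 μs

τ = L/R = (0.101 H)/(429 Ω) = 2.354×10^-4 s.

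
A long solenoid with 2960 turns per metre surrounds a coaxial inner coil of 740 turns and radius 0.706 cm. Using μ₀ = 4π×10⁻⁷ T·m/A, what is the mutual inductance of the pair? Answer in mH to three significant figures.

M ≈ 0.431 mH

The outer solenoid produces a uniform field B₁ = μ₀n₁I₁ across the inner coil,
so the flux linkage is N₂Φ = N₂B₁A₂ = μ₀n₁N₂A₂·I₁, giving M = μ₀n₁N₂A₂.
A₂ = πr² = π(7.060×10^-3 m)² = 1.566×10^-4 m².
M = (4π×10⁻⁷)(2960)(740)(1.566×10^-4) = 4.310×10^-4 H.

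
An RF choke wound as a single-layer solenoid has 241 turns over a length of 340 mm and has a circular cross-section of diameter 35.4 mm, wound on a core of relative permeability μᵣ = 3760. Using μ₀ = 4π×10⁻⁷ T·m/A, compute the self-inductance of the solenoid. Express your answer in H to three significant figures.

A = π(d/2)² = π(1.770×10^-2 m)² = 9.842×10^-4 m².
For a long solenoid, L = μ₀μᵣN²A/ℓ.
L = (4π×10⁻⁷)(3760)(241)²(9.842×10^-4)/(0.34 m) = 0.7944 H.

L ≈ 0.794 H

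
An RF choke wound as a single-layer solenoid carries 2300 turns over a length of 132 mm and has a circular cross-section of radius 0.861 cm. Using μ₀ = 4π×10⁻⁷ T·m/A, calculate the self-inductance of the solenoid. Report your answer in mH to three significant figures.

L ≈ 11.7 mH

A = πr² = π(8.610×10^-3 m)² = 2.329×10^-4 m².
For a long solenoid, L = μ₀N²A/ℓ.
L = (4π×10⁻⁷)(2300)²(2.329×10^-4)/(0.132 m) = 1.173×10^-2 H.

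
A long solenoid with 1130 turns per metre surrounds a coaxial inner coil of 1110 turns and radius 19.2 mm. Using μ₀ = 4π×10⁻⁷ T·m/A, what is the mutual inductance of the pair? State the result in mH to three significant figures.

The outer solenoid produces a uniform field B₁ = μ₀n₁I₁ across the inner coil,
so the flux linkage is N₂Φ = N₂B₁A₂ = μ₀n₁N₂A₂·I₁, giving M = μ₀n₁N₂A₂.
A₂ = πr² = π(1.920×10^-2 m)² = 1.158×10^-3 m².
M = (4π×10⁻⁷)(1130)(1110)(1.158×10^-3) = 1.825×10^-3 H.

M ≈ 1.83 mH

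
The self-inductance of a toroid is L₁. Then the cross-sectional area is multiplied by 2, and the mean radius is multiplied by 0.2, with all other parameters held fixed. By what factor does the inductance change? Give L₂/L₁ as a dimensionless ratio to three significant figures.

For a toroid, L ∝ μᵣN²A/R.
L₂/L₁ = (2) × (0.2)^-1 = 10.0.

L₂/L₁ = 10.0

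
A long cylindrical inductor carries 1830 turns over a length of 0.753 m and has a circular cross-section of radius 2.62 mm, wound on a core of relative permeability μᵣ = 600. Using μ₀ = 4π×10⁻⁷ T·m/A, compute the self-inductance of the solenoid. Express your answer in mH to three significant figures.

A = πr² = π(2.620×10^-3 m)² = 2.157×10^-5 m².
For a long solenoid, L = μ₀μᵣN²A/ℓ.
L = (4π×10⁻⁷)(600)(1830)²(2.157×10^-5)/(0.753 m) = 7.231×10^-2 H.

L ≈ 72.3 mH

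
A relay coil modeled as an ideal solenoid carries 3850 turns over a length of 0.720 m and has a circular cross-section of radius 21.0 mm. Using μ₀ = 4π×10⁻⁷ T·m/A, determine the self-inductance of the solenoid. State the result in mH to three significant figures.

A = πr² = π(2.100×10^-2 m)² = 1.385×10^-3 m².
For a long solenoid, L = μ₀N²A/ℓ.
L = (4π×10⁻⁷)(3850)²(1.385×10^-3)/(0.72 m) = 3.584×10^-2 H.

L ≈ 35.8 mH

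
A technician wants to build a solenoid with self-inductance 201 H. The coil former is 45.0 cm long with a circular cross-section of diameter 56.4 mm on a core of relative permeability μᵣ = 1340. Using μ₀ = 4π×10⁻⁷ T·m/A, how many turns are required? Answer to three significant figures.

N ≈ 4640 turns

A = π(d/2)² = π(2.820×10^-2 m)² = 2.498×10^-3 m².
From L = μ₀μᵣN²A/ℓ, N = √(Lℓ / (μ₀μᵣA)).
N = √[(201)(0.45) / ((4π×10⁻⁷)(1340)×2.498×10^-3)] = √(2.150×10^7) ≈ 4636.8.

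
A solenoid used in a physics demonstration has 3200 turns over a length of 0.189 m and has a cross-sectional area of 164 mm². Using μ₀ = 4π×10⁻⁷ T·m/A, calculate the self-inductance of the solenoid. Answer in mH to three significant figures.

L ≈ 11.2 mH

A = 164 mm² = 1.640×10^-4 m².
For a long solenoid, L = μ₀N²A/ℓ.
L = (4π×10⁻⁷)(3200)²(1.640×10^-4)/(0.189 m) = 1.117×10^-2 H.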